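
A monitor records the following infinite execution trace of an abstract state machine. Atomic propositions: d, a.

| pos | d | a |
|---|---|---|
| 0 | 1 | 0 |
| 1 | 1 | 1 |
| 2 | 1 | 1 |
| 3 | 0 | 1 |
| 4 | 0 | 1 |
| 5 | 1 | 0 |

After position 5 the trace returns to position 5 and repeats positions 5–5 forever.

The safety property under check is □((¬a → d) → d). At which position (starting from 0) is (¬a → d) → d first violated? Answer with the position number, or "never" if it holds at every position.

3

Check (¬a → d) → d at each position in order: 0 ✓, 1 ✓, 2 ✓.
At position 3 the labels are {a}, so (¬a → d) → d is false there. This is the first violation.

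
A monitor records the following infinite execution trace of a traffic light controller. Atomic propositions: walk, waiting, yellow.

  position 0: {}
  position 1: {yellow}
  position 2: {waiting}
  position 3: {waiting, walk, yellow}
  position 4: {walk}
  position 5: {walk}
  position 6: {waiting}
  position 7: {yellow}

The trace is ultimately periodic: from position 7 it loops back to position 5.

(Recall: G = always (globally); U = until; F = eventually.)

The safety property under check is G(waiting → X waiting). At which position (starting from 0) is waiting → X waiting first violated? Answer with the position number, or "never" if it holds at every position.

3

Check waiting → X waiting at each position in order: 0 ✓, 1 ✓, 2 ✓.
At position 3 the labels are {waiting, walk, yellow} and the next position 4 has {walk}, so waiting → X waiting is false there. This is the first violation.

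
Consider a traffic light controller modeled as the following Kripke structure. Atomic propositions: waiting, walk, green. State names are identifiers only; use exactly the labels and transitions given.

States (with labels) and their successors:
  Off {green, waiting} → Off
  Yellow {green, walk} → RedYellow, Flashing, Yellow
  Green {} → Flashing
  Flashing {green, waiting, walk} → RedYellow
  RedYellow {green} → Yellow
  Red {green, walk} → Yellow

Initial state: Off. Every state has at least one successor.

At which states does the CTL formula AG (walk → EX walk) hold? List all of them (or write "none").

{Off}

States satisfying walk → EX walk: {Off, Yellow, Green, RedYellow, Red}.
States satisfying AG (walk → EX walk): {Off}.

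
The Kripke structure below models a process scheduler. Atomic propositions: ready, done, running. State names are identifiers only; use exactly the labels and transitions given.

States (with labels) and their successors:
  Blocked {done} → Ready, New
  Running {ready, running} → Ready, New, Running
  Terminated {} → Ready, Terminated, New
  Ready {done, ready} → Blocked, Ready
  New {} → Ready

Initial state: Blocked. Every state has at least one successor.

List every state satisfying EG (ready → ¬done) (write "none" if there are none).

{Running, Terminated}

States satisfying ready → ¬done: {Blocked, Running, Terminated, New}.
States satisfying EG (ready → ¬done): {Running, Terminated}.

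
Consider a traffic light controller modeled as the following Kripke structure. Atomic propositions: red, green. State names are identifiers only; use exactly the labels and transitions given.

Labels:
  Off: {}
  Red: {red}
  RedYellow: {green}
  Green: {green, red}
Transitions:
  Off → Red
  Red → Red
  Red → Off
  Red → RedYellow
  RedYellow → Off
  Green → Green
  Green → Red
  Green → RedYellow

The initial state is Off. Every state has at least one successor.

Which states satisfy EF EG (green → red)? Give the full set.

{Off, Red, RedYellow, Green}

States satisfying EG (green → red): {Off, Red, Green}.
States satisfying EF EG (green → red): {Off, Red, RedYellow, Green}.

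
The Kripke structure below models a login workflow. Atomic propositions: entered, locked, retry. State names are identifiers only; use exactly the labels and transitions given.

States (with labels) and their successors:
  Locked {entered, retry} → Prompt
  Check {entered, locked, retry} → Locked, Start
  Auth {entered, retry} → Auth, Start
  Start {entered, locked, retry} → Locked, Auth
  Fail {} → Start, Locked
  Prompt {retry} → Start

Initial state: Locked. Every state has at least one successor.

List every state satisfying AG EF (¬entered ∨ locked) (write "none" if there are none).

{Locked, Check, Auth, Start, Fail, Prompt}

States satisfying EF (¬entered ∨ locked): {Locked, Check, Auth, Start, Fail, Prompt}.
States satisfying AG EF (¬entered ∨ locked): {Locked, Check, Auth, Start, Fail, Prompt}.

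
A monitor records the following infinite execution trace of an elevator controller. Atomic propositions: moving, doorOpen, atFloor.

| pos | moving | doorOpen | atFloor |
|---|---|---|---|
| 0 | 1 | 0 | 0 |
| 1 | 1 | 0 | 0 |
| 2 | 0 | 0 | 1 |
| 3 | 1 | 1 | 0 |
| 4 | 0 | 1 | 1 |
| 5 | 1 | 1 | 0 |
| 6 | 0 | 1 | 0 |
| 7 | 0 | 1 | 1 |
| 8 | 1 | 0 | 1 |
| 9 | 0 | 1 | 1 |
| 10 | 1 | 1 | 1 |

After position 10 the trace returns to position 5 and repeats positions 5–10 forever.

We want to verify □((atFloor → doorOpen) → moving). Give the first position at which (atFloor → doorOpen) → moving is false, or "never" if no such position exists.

Check (atFloor → doorOpen) → moving at each position in order: 0 ✓, 1 ✓, 2 ✓, 3 ✓.
At position 4 the labels are {atFloor, doorOpen}, so (atFloor → doorOpen) → moving is false there. This is the first violation.

4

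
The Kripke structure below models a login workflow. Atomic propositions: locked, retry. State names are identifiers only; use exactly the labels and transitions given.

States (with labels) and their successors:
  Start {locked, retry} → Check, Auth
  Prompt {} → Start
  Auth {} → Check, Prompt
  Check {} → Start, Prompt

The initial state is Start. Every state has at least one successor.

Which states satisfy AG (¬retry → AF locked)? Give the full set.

States satisfying ¬retry → AF locked: {Start, Prompt, Auth, Check}.
States satisfying AG (¬retry → AF locked): {Start, Prompt, Auth, Check}.

{Start, Prompt, Auth, Check}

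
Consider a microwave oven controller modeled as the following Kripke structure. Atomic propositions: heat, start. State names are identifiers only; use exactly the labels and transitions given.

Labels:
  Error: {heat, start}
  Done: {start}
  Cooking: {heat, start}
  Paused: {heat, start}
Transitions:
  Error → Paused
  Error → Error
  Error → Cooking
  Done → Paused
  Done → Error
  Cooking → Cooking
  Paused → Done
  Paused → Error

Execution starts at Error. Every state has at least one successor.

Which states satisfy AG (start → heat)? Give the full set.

States satisfying start → heat: {Error, Cooking, Paused}.
States satisfying AG (start → heat): {Cooking}.

{Cooking}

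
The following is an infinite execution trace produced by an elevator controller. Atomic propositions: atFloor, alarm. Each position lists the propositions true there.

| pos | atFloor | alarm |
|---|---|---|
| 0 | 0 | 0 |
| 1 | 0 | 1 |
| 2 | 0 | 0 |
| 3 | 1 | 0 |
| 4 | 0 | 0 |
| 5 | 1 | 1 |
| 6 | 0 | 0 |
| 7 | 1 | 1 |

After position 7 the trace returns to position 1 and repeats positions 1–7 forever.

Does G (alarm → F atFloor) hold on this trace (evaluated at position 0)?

alarm → F atFloor holds at every position 0..7, and those are all positions ever visited, so G (alarm → F atFloor) holds.
Positions where alarm holds: 1, 5, 7.
Check F atFloor at each: 1→ok, 5→ok, 7→ok.

Yes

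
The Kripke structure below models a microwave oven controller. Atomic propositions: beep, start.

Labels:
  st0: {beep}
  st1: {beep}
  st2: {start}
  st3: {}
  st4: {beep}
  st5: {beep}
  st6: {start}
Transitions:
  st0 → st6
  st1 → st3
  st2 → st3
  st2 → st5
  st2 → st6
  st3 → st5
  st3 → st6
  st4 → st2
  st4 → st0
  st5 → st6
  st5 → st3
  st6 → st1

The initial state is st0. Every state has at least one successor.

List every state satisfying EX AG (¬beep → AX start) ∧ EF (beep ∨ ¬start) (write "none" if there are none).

none

States satisfying AG (¬beep → AX start): ∅.
States satisfying EX AG (¬beep → AX start): ∅.
States satisfying beep ∨ ¬start: {st0, st1, st3, st4, st5}.
States satisfying EF (beep ∨ ¬start): {st0, st1, st2, st3, st4, st5, st6}.
States satisfying EX AG (¬beep → AX start) ∧ EF (beep ∨ ¬start): ∅.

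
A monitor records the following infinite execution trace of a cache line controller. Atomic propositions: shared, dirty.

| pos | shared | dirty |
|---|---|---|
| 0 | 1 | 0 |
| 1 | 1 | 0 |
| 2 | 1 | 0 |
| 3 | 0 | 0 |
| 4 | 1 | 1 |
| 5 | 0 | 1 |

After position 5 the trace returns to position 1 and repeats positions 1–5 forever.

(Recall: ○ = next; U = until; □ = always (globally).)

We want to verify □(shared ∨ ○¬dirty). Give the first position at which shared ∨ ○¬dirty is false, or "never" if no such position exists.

3

Check shared ∨ ○¬dirty at each position in order: 0 ✓, 1 ✓, 2 ✓.
At position 3 the labels are {} and the next position 4 has {dirty, shared}, so shared ∨ ○¬dirty is false there. This is the first violation.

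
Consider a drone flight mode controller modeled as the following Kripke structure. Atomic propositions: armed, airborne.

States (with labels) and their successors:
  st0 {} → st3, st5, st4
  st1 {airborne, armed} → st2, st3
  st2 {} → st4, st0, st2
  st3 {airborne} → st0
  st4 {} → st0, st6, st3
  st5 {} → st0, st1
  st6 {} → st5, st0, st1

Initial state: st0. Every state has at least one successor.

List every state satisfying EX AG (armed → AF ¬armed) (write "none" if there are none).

{st0, st1, st2, st3, st4, st5, st6}

States satisfying AG (armed → AF ¬armed): {st0, st1, st2, st3, st4, st5, st6}.
States satisfying EX AG (armed → AF ¬armed): {st0, st1, st2, st3, st4, st5, st6}.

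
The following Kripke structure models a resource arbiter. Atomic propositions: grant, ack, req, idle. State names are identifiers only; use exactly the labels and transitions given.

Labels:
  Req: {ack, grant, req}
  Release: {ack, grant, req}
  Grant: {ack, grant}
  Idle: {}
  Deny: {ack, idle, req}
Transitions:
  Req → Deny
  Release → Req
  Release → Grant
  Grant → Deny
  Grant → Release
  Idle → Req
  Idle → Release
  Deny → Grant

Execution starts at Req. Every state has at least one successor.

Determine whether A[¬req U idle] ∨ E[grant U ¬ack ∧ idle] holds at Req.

Violated

States satisfying ¬req: {Grant, Idle}.
States satisfying idle: {Deny}.
States satisfying A[¬req U idle]: {Deny}.
States satisfying grant: {Req, Release, Grant}.
States satisfying ¬ack ∧ idle: ∅.
States satisfying E[grant U ¬ack ∧ idle]: ∅.
States satisfying A[¬req U idle] ∨ E[grant U ¬ack ∧ idle]: {Deny}.
Req ∉ Sat(A[¬req U idle] ∨ E[grant U ¬ack ∧ idle]).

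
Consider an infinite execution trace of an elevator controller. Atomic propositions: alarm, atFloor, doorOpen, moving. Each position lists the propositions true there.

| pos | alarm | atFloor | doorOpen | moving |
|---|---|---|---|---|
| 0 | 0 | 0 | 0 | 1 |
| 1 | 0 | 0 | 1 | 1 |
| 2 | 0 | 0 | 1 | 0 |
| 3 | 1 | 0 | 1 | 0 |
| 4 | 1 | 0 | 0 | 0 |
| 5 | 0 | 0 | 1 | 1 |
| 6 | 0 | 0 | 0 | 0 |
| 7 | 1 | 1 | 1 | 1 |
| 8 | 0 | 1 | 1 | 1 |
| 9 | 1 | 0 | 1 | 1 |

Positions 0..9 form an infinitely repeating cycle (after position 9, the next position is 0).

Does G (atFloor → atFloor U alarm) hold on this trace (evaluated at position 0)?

Yes

atFloor → atFloor U alarm holds at every position 0..9, and those are all positions ever visited, so G (atFloor → atFloor U alarm) holds.
Positions where atFloor holds: 7, 8.
Check atFloor U alarm at each: 7→ok, 8→ok.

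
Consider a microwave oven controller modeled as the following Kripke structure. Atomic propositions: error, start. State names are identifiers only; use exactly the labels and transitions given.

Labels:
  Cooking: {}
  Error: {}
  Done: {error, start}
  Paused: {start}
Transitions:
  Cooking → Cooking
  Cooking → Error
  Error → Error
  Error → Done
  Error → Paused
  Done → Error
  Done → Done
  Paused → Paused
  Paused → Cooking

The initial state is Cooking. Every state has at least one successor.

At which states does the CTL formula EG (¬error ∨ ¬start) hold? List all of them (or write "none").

{Cooking, Error, Paused}

States satisfying ¬error ∨ ¬start: {Cooking, Error, Paused}.
States satisfying EG (¬error ∨ ¬start): {Cooking, Error, Paused}.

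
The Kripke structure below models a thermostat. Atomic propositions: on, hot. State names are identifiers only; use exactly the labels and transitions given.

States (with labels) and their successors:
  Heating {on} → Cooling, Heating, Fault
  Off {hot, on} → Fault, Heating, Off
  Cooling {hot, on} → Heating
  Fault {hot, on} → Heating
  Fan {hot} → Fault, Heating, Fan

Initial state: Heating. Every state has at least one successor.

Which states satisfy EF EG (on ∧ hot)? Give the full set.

{Off}

States satisfying EG (on ∧ hot): {Off}.
States satisfying EF EG (on ∧ hot): {Off}.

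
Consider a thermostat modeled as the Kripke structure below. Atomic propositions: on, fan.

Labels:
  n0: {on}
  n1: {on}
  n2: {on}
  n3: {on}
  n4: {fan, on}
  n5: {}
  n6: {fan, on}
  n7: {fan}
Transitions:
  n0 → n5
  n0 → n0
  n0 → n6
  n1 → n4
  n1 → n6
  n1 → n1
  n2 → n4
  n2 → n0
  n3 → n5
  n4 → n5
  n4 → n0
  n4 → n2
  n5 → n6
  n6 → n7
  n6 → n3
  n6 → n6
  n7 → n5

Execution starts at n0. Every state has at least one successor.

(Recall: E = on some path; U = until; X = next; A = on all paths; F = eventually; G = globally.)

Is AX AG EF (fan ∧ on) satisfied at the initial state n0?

Holds

States satisfying AG EF (fan ∧ on): {n0, n1, n2, n3, n4, n5, n6, n7}.
States satisfying AX AG EF (fan ∧ on): {n0, n1, n2, n3, n4, n5, n6, n7}.
n0 ∈ Sat(AX AG EF (fan ∧ on)).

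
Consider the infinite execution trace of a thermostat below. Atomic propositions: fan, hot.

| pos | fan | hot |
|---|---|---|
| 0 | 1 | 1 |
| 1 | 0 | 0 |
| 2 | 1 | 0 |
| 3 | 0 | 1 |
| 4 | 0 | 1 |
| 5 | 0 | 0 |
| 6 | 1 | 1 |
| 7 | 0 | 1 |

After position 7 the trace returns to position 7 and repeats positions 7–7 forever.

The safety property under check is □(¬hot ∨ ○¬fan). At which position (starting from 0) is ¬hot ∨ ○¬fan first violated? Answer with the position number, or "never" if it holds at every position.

¬hot ∨ ○¬fan holds at every position 0..7, and those are all the positions the trace ever visits, so the invariant □(¬hot ∨ ○¬fan) is never violated.

never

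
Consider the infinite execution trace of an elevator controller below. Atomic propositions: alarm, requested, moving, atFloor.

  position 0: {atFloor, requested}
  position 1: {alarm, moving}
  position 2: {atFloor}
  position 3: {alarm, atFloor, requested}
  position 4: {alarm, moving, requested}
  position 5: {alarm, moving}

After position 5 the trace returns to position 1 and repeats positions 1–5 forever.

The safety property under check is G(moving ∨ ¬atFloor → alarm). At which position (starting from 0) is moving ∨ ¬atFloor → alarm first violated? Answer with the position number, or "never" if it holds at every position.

never

moving ∨ ¬atFloor → alarm holds at every position 0..5, and those are all the positions the trace ever visits, so the invariant G(moving ∨ ¬atFloor → alarm) is never violated.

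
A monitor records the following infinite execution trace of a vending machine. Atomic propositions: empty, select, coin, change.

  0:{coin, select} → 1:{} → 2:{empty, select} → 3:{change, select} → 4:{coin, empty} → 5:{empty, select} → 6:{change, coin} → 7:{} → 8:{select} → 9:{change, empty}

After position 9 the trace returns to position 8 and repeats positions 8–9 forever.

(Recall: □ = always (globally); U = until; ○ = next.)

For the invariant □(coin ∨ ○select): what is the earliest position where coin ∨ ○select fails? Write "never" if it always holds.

Check coin ∨ ○select at each position in order: 0 ✓, 1 ✓, 2 ✓.
At position 3 the labels are {change, select} and the next position 4 has {coin, empty}, so coin ∨ ○select is false there. This is the first violation.

3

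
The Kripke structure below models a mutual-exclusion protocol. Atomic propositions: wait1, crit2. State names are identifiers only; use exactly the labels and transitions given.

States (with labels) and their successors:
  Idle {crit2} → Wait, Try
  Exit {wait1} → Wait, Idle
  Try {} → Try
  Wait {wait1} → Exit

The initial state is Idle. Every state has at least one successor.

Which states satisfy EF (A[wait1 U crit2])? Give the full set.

{Idle, Exit, Wait}

States satisfying A[wait1 U crit2]: {Idle}.
States satisfying EF (A[wait1 U crit2]): {Idle, Exit, Wait}.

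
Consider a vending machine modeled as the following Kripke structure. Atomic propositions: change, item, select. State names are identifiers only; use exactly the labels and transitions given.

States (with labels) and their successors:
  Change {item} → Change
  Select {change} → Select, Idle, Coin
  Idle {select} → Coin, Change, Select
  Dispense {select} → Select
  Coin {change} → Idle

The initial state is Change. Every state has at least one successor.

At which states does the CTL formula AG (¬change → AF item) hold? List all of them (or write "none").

{Change}

States satisfying ¬change → AF item: {Change, Select, Coin}.
States satisfying AG (¬change → AF item): {Change}.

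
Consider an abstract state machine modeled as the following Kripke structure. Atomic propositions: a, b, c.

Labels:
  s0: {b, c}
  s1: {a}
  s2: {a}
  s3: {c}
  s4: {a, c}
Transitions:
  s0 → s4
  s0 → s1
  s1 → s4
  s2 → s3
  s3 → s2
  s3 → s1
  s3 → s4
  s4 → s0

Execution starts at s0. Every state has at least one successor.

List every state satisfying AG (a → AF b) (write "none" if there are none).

{s0, s1, s4}

States satisfying a → AF b: {s0, s1, s3, s4}.
States satisfying AG (a → AF b): {s0, s1, s4}.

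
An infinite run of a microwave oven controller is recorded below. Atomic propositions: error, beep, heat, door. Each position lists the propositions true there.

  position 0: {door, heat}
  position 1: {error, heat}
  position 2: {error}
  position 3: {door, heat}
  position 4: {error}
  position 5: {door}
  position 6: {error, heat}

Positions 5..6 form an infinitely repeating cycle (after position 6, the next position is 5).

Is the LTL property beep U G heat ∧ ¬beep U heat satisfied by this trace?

Violated

Walking from position 0: at position 0, G heat has not yet held and beep fails, so beep U G heat is false.
Walking from position 0: heat first holds at position 0, and ¬beep holds at every earlier position along the way, so ¬beep U heat holds.
At position 0: beep U G heat is false; ¬beep U heat is true; so beep U G heat ∧ ¬beep U heat is false.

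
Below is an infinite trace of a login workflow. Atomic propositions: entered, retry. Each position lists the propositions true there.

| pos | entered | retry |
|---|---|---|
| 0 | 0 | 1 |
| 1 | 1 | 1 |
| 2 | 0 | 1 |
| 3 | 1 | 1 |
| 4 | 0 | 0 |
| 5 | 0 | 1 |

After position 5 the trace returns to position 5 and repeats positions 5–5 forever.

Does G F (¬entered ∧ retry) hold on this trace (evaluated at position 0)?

F (¬entered ∧ retry) holds at every position 0..5, and those are all positions ever visited, so G F (¬entered ∧ retry) holds.

Satisfied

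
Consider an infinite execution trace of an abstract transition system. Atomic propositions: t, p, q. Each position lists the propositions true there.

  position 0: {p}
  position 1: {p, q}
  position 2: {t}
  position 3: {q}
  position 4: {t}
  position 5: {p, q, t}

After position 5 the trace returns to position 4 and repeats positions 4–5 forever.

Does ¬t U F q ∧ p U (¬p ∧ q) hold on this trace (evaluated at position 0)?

Walking from position 0: F q first holds at position 0, and ¬t holds at every earlier position along the way, so ¬t U F q holds.
Walking from position 0: at position 2, ¬p ∧ q has not yet held and p fails, so p U (¬p ∧ q) is false.
At position 0: ¬t U F q is true; p U (¬p ∧ q) is false; so ¬t U F q ∧ p U (¬p ∧ q) is false.

No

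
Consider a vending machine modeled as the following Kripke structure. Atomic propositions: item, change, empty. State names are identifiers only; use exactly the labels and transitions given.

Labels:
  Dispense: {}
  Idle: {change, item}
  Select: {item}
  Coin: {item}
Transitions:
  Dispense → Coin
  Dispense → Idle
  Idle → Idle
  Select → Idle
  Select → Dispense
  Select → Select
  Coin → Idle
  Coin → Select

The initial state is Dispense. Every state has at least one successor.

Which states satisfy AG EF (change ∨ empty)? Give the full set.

{Dispense, Idle, Select, Coin}

States satisfying EF (change ∨ empty): {Dispense, Idle, Select, Coin}.
States satisfying AG EF (change ∨ empty): {Dispense, Idle, Select, Coin}.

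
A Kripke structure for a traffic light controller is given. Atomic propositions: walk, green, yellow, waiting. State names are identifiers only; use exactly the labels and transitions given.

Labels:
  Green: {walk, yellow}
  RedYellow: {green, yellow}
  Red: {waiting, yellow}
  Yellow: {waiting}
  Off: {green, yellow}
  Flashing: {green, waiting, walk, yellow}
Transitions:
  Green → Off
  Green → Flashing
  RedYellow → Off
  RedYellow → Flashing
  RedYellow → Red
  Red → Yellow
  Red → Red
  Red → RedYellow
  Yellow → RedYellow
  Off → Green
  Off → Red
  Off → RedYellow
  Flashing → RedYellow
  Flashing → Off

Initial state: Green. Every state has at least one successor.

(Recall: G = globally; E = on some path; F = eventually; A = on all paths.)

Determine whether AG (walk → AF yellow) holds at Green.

Yes

States satisfying walk → AF yellow: {Green, RedYellow, Red, Yellow, Off, Flashing}.
States satisfying AG (walk → AF yellow): {Green, RedYellow, Red, Yellow, Off, Flashing}.
Every state reachable from Green satisfies walk → AF yellow.
Green ∈ Sat(AG (walk → AF yellow)).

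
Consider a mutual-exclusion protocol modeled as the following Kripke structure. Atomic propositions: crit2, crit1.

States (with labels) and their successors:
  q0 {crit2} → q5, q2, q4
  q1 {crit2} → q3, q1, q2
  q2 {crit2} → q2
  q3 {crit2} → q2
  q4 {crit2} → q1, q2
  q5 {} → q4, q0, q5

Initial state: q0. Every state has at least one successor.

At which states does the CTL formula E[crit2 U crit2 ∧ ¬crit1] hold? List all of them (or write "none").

{q0, q1, q2, q3, q4}

States satisfying crit2: {q0, q1, q2, q3, q4}.
States satisfying crit2 ∧ ¬crit1: {q0, q1, q2, q3, q4}.
States satisfying E[crit2 U crit2 ∧ ¬crit1]: {q0, q1, q2, q3, q4}.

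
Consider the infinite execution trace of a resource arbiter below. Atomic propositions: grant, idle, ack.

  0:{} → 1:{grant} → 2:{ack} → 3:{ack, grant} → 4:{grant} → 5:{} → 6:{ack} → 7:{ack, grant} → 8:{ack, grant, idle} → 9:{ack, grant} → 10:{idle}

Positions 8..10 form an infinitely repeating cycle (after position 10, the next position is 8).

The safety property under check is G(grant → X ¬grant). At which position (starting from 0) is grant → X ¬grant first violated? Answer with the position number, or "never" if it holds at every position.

3

Check grant → X ¬grant at each position in order: 0 ✓, 1 ✓, 2 ✓.
At position 3 the labels are {ack, grant} and the next position 4 has {grant}, so grant → X ¬grant is false there. This is the first violation.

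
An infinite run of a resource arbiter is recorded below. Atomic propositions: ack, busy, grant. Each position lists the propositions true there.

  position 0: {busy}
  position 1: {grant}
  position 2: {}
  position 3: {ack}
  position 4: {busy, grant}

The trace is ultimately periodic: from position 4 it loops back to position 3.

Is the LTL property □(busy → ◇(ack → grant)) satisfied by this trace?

Satisfied

busy → ◇(ack → grant) holds at every position 0..4, and those are all positions ever visited, so □(busy → ◇(ack → grant)) holds.
Positions where busy holds: 0, 4.
Check ◇(ack → grant) at each: 0→ok, 4→ok.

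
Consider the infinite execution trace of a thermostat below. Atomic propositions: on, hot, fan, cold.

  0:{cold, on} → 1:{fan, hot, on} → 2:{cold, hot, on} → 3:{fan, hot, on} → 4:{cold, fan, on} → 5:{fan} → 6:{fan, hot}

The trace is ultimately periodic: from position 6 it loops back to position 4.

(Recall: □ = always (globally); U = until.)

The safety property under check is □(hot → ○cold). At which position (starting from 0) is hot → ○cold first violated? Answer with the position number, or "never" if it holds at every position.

Check hot → ○cold at each position in order: 0 ✓, 1 ✓.
At position 2 the labels are {cold, hot, on} and the next position 3 has {fan, hot, on}, so hot → ○cold is false there. This is the first violation.

2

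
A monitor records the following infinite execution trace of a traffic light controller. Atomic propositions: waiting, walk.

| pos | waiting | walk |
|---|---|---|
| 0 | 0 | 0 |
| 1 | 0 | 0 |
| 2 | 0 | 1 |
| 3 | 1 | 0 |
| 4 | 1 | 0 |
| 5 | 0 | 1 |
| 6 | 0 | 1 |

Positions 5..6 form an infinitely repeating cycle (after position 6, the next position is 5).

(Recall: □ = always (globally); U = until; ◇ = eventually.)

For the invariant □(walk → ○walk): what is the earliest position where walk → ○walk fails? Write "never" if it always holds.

Check walk → ○walk at each position in order: 0 ✓, 1 ✓.
At position 2 the labels are {walk} and the next position 3 has {waiting}, so walk → ○walk is false there. This is the first violation.

2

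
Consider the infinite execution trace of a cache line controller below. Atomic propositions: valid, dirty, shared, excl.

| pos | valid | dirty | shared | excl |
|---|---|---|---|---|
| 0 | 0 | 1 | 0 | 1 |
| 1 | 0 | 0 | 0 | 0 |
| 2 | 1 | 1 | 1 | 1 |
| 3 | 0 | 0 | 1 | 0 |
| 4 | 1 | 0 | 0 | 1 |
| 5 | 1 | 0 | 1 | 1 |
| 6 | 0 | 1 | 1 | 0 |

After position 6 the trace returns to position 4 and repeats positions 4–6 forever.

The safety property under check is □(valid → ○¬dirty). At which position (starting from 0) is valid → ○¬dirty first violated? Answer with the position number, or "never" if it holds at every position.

5

Check valid → ○¬dirty at each position in order: 0 ✓, 1 ✓, 2 ✓, 3 ✓, 4 ✓.
At position 5 the labels are {excl, shared, valid} and the next position 6 has {dirty, shared}, so valid → ○¬dirty is false there. This is the first violation.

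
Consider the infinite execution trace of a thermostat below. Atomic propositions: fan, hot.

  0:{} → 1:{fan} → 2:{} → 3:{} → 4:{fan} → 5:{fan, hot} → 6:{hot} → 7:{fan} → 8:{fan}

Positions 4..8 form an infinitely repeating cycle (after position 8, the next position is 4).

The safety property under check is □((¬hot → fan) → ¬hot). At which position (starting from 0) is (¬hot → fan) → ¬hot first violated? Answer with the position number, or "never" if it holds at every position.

5

Check (¬hot → fan) → ¬hot at each position in order: 0 ✓, 1 ✓, 2 ✓, 3 ✓, 4 ✓.
At position 5 the labels are {fan, hot}, so (¬hot → fan) → ¬hot is false there. This is the first violation.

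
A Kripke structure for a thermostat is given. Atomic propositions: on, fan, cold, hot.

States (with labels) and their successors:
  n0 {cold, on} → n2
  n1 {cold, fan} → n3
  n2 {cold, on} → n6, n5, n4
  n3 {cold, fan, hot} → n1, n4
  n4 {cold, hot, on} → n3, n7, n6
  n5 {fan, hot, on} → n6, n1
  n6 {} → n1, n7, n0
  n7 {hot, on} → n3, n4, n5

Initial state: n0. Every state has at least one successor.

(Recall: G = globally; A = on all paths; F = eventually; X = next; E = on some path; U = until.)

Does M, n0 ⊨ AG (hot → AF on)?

Does not hold

States satisfying hot → AF on: {n0, n1, n2, n4, n5, n6, n7}.
States satisfying AG (hot → AF on): ∅.
n3 is reachable from n0 and violates hot → AF on, so AG fails at n0.
n0 ∉ Sat(AG (hot → AF on)).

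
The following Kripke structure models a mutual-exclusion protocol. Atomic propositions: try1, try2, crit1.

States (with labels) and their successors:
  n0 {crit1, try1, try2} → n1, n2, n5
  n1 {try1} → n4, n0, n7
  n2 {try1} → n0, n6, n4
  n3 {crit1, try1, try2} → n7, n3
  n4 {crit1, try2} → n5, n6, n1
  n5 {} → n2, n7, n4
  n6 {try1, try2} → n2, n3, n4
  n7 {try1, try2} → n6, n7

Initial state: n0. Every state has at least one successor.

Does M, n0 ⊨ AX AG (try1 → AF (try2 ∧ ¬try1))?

States satisfying AG (try1 → AF (try2 ∧ ¬try1)): ∅.
States satisfying AX AG (try1 → AF (try2 ∧ ¬try1)): ∅.
n0 ∉ Sat(AX AG (try1 → AF (try2 ∧ ¬try1))).

Does not hold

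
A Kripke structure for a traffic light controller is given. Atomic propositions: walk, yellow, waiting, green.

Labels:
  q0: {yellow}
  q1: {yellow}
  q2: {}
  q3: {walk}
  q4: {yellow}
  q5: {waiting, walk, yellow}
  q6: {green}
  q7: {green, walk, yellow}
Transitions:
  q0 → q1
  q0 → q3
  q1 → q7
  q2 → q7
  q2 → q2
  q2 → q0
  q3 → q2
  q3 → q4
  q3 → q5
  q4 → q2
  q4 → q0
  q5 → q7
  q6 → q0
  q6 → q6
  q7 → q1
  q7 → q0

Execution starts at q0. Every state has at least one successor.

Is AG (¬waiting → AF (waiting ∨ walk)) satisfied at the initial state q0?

States satisfying ¬waiting → AF (waiting ∨ walk): {q0, q1, q3, q5, q7}.
States satisfying AG (¬waiting → AF (waiting ∨ walk)): ∅.
q2 is reachable from q0 and violates ¬waiting → AF (waiting ∨ walk), so AG fails at q0.
q0 ∉ Sat(AG (¬waiting → AF (waiting ∨ walk))).

No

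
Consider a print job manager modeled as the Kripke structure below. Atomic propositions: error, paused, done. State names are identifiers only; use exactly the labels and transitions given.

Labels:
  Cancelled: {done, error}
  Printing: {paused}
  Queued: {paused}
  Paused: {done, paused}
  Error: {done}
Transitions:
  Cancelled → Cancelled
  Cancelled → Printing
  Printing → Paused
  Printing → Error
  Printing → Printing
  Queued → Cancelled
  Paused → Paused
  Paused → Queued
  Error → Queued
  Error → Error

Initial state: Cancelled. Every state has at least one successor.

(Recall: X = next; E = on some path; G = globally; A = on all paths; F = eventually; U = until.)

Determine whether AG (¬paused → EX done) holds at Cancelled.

States satisfying ¬paused → EX done: {Cancelled, Printing, Queued, Paused, Error}.
States satisfying AG (¬paused → EX done): {Cancelled, Printing, Queued, Paused, Error}.
Every state reachable from Cancelled satisfies ¬paused → EX done.
Cancelled ∈ Sat(AG (¬paused → EX done)).

Satisfied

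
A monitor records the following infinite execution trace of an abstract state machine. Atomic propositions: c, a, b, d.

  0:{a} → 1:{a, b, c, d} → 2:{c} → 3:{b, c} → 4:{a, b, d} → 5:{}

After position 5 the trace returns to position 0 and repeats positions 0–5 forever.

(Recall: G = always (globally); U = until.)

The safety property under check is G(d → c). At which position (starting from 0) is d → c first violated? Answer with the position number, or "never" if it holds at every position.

4

Check d → c at each position in order: 0 ✓, 1 ✓, 2 ✓, 3 ✓.
At position 4 the labels are {a, b, d}, so d → c is false there. This is the first violation.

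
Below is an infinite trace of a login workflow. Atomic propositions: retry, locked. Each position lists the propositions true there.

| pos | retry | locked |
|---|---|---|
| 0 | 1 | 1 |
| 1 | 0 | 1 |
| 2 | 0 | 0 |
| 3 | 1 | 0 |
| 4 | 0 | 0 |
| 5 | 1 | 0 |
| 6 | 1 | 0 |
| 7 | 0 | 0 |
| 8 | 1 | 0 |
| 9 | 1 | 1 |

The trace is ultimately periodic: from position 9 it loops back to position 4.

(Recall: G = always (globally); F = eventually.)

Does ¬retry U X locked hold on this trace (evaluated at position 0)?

Walking from position 0: X locked first holds at position 0, and ¬retry holds at every earlier position along the way, so ¬retry U X locked holds.

Satisfied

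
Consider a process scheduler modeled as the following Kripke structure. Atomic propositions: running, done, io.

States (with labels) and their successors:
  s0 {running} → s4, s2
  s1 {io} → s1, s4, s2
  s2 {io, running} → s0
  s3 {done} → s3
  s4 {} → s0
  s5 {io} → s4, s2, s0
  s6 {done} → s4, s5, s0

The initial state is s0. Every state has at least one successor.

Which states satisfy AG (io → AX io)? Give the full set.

States satisfying io → AX io: {s0, s3, s4, s6}.
States satisfying AG (io → AX io): {s3}.

{s3}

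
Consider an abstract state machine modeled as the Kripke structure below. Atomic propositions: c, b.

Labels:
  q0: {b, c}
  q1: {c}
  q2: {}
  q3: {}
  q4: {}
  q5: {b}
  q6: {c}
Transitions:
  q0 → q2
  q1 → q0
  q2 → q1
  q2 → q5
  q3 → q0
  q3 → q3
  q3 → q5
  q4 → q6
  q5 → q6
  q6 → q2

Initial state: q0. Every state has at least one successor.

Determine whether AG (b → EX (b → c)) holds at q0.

Satisfied

States satisfying b → EX (b → c): {q0, q1, q2, q3, q4, q5, q6}.
States satisfying AG (b → EX (b → c)): {q0, q1, q2, q3, q4, q5, q6}.
Every state reachable from q0 satisfies b → EX (b → c).
q0 ∈ Sat(AG (b → EX (b → c))).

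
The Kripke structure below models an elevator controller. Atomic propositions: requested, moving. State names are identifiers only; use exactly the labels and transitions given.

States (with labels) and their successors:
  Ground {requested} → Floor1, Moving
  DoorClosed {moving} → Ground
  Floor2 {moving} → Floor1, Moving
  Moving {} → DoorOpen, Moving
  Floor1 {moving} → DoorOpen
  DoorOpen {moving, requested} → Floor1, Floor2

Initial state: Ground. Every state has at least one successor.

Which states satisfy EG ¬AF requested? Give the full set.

{Floor2, Moving}

States satisfying ¬AF requested: {Floor2, Moving}.
States satisfying EG ¬AF requested: {Floor2, Moving}.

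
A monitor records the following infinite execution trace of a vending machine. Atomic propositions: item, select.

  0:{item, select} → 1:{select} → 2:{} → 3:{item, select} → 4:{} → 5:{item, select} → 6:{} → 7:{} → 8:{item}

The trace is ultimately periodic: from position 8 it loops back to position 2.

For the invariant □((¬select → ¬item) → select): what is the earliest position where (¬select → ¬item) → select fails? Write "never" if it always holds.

Check (¬select → ¬item) → select at each position in order: 0 ✓, 1 ✓.
At position 2 the labels are {}, so (¬select → ¬item) → select is false there. This is the first violation.

2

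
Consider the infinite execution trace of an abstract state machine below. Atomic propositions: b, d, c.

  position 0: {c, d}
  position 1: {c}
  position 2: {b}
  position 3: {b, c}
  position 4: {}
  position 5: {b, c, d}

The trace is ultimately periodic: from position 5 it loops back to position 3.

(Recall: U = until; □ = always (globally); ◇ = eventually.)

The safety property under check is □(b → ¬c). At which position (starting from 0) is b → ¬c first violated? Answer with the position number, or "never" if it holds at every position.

3

Check b → ¬c at each position in order: 0 ✓, 1 ✓, 2 ✓.
At position 3 the labels are {b, c}, so b → ¬c is false there. This is the first violation.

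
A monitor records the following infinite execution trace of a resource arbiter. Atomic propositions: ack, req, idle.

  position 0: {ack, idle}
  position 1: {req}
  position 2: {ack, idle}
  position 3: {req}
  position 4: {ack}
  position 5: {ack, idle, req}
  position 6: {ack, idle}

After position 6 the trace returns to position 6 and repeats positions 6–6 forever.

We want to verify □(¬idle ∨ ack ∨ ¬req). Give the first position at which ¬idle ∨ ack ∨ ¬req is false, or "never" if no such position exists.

¬idle ∨ ack ∨ ¬req holds at every position 0..6, and those are all the positions the trace ever visits, so the invariant □(¬idle ∨ ack ∨ ¬req) is never violated.

never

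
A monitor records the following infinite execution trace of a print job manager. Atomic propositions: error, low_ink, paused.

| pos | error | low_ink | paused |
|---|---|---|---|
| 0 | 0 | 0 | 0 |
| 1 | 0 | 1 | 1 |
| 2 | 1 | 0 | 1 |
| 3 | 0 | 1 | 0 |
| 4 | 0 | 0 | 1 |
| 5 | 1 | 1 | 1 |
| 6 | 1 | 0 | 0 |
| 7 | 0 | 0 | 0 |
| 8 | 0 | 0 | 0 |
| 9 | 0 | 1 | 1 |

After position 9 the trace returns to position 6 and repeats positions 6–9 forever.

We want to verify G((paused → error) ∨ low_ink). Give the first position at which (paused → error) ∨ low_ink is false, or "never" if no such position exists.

4

Check (paused → error) ∨ low_ink at each position in order: 0 ✓, 1 ✓, 2 ✓, 3 ✓.
At position 4 the labels are {paused}, so (paused → error) ∨ low_ink is false there. This is the first violation.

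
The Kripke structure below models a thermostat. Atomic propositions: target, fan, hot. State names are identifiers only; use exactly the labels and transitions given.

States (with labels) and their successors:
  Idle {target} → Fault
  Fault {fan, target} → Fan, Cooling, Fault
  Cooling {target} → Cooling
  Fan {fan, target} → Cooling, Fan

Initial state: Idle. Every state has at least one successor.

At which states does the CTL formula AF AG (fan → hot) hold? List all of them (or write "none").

States satisfying AG (fan → hot): {Cooling}.
States satisfying AF AG (fan → hot): {Cooling}.

{Cooling}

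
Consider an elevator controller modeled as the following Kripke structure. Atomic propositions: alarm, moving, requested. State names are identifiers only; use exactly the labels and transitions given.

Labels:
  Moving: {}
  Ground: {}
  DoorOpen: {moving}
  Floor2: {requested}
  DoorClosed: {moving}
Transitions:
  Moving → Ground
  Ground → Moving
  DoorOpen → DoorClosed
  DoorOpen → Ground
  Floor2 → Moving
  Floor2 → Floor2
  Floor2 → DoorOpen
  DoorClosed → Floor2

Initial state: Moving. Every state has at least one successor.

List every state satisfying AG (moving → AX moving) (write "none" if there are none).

{Moving, Ground}

States satisfying moving → AX moving: {Moving, Ground, Floor2}.
States satisfying AG (moving → AX moving): {Moving, Ground}.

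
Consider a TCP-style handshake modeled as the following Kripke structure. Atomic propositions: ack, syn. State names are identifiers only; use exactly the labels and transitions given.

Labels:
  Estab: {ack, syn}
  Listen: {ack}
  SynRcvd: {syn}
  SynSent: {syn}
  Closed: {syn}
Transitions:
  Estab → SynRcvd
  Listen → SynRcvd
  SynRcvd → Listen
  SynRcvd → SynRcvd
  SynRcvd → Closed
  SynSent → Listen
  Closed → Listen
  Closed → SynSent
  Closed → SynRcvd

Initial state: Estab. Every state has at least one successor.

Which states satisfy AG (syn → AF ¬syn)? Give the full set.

States satisfying syn → AF ¬syn: {Listen, SynSent}.
States satisfying AG (syn → AF ¬syn): ∅.

none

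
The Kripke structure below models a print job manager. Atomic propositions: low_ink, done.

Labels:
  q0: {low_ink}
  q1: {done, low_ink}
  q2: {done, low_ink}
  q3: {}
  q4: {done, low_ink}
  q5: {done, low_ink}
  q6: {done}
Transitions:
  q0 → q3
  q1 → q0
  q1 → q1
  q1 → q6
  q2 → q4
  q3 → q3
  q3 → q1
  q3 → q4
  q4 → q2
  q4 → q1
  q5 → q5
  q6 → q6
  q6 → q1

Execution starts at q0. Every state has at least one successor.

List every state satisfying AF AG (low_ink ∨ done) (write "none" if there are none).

States satisfying AG (low_ink ∨ done): {q5}.
States satisfying AF AG (low_ink ∨ done): {q5}.

{q5}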